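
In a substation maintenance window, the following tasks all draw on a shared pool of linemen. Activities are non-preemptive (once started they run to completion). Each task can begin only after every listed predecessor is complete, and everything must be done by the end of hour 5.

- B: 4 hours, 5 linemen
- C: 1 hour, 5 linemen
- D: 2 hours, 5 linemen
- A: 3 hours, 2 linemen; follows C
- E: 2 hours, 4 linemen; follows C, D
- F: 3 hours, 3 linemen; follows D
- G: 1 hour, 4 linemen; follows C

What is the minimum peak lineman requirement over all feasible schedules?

14

Early-start (B@1, C@1, D@1, A@2, E@3, F@3, G@2) gives peak 16: h1:15  h2:16  h3:14  h4:14  h5:3.
Shift B→2, G→5.
Schedule B@2, C@1, D@1, A@2, E@3, F@3, G@5: h1:10  h2:12  h3:14  h4:14  h5:12 — peak 14.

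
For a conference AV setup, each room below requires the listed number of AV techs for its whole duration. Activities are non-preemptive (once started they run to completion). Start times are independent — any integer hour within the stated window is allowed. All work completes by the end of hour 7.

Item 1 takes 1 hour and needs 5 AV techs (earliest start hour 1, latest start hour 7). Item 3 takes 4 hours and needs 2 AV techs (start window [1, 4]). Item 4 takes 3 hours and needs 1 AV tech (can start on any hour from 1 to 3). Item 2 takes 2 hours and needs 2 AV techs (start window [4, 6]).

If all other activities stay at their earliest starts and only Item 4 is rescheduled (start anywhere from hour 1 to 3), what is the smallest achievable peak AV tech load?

7

Item 4@1: h1:8  h2:3  h3:3  h4:4  h5:2  h6:0  h7:0 → peak 8
Item 4@2: h1:7  h2:3  h3:3  h4:5  h5:2  h6:0  h7:0 → peak 7
Item 4@3: h1:7  h2:2  h3:3  h4:5  h5:3  h6:0  h7:0 → peak 7
Best is Item 4@2, peak 7.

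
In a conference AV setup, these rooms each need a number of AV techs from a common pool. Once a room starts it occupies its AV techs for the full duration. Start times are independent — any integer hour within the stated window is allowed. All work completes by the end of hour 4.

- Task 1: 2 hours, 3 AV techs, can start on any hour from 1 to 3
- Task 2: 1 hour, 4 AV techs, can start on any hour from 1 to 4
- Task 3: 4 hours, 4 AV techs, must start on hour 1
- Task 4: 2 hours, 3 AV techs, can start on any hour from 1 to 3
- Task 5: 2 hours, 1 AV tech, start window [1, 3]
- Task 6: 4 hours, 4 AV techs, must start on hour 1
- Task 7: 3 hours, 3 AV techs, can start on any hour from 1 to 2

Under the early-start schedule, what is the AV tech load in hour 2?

At early start, hour 2 has: Task 1, Task 3, Task 4, Task 5, Task 6, Task 7.
Demand: 3 + 4 + 3 + 1 + 4 + 3 = 18.

18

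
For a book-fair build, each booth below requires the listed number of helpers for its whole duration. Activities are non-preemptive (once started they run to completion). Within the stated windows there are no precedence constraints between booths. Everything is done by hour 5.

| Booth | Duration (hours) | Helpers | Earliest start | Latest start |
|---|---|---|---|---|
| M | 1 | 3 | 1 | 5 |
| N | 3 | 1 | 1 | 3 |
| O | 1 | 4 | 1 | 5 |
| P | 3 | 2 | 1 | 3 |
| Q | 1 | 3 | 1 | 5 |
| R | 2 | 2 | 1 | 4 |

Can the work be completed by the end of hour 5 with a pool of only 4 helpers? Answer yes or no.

no

Total helper-hours = 23; over 5 hours the average is 23/5 > 4, so some hour must exceed 4.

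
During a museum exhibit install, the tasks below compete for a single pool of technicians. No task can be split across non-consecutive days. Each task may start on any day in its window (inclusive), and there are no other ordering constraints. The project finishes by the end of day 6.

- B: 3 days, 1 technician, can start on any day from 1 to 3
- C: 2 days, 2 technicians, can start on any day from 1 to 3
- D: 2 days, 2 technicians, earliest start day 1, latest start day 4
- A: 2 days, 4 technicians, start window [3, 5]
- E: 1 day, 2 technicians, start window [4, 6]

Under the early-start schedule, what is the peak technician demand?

Early-start schedule: B@1, C@1, D@1, A@3, E@4.
Load per day: day 1: 5, day 2: 5, day 3: 5, day 4: 6, day 5: 0, day 6: 0.
Peak is 6.

6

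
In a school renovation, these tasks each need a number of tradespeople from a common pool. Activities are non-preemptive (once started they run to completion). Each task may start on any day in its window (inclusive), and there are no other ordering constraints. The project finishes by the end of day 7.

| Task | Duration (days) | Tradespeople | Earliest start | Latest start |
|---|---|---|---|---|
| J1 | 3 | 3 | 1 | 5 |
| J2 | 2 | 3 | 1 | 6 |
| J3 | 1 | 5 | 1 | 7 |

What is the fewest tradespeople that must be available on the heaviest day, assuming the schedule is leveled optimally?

5

Early-start (J1@1, J2@1, J3@1) gives peak 11: d1:11  d2:6  d3:3  d4:0  d5:0  d6:0  d7:0.
Shift J2→4, J3→6.
Schedule J1@1, J2@4, J3@6: d1:3  d2:3  d3:3  d4:3  d5:3  d6:5  d7:0 — peak 5.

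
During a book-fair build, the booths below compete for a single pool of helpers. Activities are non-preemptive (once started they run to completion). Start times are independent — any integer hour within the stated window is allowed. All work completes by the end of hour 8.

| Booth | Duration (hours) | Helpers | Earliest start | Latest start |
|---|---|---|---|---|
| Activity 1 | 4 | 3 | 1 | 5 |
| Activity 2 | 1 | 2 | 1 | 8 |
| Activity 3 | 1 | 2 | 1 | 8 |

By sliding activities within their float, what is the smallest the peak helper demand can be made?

Early-start (Activity 1@1, Activity 2@1, Activity 3@1) gives peak 7: h1:7  h2:3  h3:3  h4:3  h5:0  h6:0  h7:0  h8:0.
Shift Activity 2→5, Activity 3→6.
Schedule Activity 1@1, Activity 2@5, Activity 3@6: h1:3  h2:3  h3:3  h4:3  h5:2  h6:2  h7:0  h8:0 — peak 3.

3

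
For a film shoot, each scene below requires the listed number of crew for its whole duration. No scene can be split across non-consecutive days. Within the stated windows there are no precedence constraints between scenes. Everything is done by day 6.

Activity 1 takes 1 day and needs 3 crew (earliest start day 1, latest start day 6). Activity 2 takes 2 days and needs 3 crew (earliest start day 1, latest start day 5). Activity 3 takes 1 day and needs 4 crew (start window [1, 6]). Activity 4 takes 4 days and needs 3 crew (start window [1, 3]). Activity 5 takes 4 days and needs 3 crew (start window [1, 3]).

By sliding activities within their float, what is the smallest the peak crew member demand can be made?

Early-start (Activity 1@1, Activity 2@1, Activity 3@1, Activity 4@1, Activity 5@1) gives peak 16: d1:16  d2:9  d3:6  d4:6  d5:0  d6:0.
Shift Activity 3→2, Activity 4→3, Activity 5→3.
Schedule Activity 1@1, Activity 2@1, Activity 3@2, Activity 4@3, Activity 5@3: d1:6  d2:7  d3:6  d4:6  d5:6  d6:6 — peak 7.
Total crew member-days = 37 over 6 days ⇒ peak ≥ ⌈37/6⌉ = 7, so 7 is optimal.

7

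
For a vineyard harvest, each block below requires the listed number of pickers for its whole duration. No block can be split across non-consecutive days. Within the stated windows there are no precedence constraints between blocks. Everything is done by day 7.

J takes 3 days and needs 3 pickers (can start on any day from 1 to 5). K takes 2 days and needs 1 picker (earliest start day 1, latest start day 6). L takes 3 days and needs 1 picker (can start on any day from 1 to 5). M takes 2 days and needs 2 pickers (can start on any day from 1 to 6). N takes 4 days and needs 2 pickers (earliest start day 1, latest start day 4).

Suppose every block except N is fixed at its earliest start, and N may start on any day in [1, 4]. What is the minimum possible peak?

N@1: d1:9  d2:9  d3:6  d4:2  d5:0  d6:0  d7:0 → peak 9
N@2: d1:7  d2:9  d3:6  d4:2  d5:2  d6:0  d7:0 → peak 9
N@3: d1:7  d2:7  d3:6  d4:2  d5:2  d6:2  d7:0 → peak 7
N@4: d1:7  d2:7  d3:4  d4:2  d5:2  d6:2  d7:2 → peak 7
Best is N@3, peak 7.

7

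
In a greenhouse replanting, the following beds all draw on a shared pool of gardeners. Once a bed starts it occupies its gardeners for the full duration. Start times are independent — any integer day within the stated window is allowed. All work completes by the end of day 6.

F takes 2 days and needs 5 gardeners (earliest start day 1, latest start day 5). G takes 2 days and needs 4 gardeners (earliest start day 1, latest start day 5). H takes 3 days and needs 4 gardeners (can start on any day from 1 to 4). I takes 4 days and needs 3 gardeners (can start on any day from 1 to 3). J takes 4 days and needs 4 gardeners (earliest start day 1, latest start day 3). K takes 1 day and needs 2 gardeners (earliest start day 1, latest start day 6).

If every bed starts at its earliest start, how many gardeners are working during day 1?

At early start, day 1 has: F, G, H, I, J, K.
Demand: 5 + 4 + 4 + 3 + 4 + 2 = 22.

22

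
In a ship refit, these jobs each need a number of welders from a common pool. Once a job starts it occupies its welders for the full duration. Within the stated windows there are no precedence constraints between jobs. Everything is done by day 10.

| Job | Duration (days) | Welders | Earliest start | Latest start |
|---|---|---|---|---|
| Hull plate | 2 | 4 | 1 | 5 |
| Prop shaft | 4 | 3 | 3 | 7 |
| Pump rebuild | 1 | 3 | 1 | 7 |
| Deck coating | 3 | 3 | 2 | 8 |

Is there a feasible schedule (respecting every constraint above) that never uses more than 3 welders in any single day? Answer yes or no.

Total welder-days = 32; over 10 days the average is 32/10 > 3, so some day must exceed 3.

no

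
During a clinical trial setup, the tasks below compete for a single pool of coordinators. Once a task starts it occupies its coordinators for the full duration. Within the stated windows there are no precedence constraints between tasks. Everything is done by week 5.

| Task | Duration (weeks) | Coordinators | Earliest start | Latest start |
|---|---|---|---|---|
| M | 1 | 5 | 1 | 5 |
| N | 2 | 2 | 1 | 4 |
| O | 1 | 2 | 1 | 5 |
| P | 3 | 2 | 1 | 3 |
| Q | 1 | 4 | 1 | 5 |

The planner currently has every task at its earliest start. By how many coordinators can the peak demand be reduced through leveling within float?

Early-start peak: w1:15  w2:4  w3:2  w4:0  w5:0 ⇒ 15.
Leveled (M@1, N@2, O@4, P@2, Q@5): w1:5  w2:4  w3:4  w4:4  w5:4 ⇒ 5.
Reduction 15 − 5 = 10.

10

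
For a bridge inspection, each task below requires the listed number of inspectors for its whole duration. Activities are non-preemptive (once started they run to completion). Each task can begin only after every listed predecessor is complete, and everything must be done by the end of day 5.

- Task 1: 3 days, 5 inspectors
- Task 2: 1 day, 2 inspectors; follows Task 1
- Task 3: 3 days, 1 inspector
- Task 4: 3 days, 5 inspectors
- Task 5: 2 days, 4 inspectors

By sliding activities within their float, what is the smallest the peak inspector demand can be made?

11

Early-start (Task 1@1, Task 2@4, Task 3@1, Task 4@1, Task 5@1) gives peak 15: d1:15  d2:15  d3:11  d4:2  d5:0.
Shift Task 5→4.
Schedule Task 1@1, Task 2@4, Task 3@1, Task 4@1, Task 5@4: d1:11  d2:11  d3:11  d4:6  d5:4 — peak 11.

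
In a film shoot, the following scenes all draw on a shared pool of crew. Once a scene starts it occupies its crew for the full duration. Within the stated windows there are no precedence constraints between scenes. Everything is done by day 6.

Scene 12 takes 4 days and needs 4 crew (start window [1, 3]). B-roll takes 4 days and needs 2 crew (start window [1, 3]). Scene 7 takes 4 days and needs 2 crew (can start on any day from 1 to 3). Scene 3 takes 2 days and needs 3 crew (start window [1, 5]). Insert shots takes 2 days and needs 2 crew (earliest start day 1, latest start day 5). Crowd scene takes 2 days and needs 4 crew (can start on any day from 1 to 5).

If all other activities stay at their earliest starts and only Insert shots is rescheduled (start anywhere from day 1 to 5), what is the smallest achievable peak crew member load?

15

Insert shots@1: d1:17  d2:17  d3:8  d4:8  d5:0  d6:0 → peak 17
Insert shots@2: d1:15  d2:17  d3:10  d4:8  d5:0  d6:0 → peak 17
Insert shots@3: d1:15  d2:15  d3:10  d4:10  d5:0  d6:0 → peak 15
Insert shots@4: d1:15  d2:15  d3:8  d4:10  d5:2  d6:0 → peak 15
Insert shots@5: d1:15  d2:15  d3:8  d4:8  d5:2  d6:2 → peak 15
Best is Insert shots@3, peak 15.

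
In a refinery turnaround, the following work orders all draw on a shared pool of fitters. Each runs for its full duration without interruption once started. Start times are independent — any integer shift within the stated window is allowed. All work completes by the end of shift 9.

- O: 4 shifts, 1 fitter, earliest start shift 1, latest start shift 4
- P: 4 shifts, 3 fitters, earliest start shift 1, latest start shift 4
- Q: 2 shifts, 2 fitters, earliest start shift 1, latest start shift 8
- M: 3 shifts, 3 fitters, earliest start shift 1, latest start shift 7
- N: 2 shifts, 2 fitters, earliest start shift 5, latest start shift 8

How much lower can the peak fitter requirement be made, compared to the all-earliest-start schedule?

Early-start peak: s1:9  s2:9  s3:7  s4:4  s5:2  s6:2  s7:0  s8:0  s9:0 ⇒ 9.
Leveled (O@1, P@1, Q@5, M@7, N@5): s1:4  s2:4  s3:4  s4:4  s5:4  s6:4  s7:3  s8:3  s9:3 ⇒ 4.
Reduction 9 − 4 = 5.

5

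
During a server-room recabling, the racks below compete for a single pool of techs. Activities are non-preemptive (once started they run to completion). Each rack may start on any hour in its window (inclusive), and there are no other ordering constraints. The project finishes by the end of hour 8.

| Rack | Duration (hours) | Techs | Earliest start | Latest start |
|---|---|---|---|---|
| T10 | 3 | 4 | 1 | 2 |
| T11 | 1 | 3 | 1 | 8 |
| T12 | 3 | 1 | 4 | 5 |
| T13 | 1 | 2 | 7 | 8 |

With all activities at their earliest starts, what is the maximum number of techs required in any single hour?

7

Early-start schedule: T10@1, T11@1, T12@4, T13@7.
Load per hour: hour 1: 7, hour 2: 4, hour 3: 4, hour 4: 1, hour 5: 1, hour 6: 1, hour 7: 2, hour 8: 0.
Peak is 7.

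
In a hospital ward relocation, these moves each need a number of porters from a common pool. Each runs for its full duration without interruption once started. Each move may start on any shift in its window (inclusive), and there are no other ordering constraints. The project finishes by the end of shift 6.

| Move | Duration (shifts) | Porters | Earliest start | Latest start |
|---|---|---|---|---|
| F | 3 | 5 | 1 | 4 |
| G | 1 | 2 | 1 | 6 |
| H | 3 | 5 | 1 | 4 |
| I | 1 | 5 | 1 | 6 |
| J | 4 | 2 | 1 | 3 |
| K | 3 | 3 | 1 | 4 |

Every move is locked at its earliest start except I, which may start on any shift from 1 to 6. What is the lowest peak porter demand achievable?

17

I@1: s1:22  s2:15  s3:15  s4:2  s5:0  s6:0 → peak 22
I@2: s1:17  s2:20  s3:15  s4:2  s5:0  s6:0 → peak 20
I@3: s1:17  s2:15  s3:20  s4:2  s5:0  s6:0 → peak 20
I@4: s1:17  s2:15  s3:15  s4:7  s5:0  s6:0 → peak 17
I@5: s1:17  s2:15  s3:15  s4:2  s5:5  s6:0 → peak 17
I@6: s1:17  s2:15  s3:15  s4:2  s5:0  s6:5 → peak 17
Best is I@4, peak 17.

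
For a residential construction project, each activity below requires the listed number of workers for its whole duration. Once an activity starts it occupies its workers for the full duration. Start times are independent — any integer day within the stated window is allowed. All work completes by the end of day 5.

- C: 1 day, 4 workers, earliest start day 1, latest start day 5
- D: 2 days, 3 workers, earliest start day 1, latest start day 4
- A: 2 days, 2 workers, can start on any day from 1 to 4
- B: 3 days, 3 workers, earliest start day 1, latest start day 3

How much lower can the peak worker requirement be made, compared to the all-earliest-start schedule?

6

Early-start peak: d1:12  d2:8  d3:3  d4:0  d5:0 ⇒ 12.
Leveled (C@1, D@2, A@1, B@3): d1:6  d2:5  d3:6  d4:3  d5:3 ⇒ 6.
Reduction 12 − 6 = 6.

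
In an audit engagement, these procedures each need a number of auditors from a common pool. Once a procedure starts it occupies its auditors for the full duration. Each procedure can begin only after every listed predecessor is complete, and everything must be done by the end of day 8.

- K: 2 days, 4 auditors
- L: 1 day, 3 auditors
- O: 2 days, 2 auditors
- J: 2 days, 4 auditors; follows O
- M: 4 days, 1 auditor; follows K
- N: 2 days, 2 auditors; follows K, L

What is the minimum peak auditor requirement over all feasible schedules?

Early-start (K@1, L@1, O@1, J@3, M@3, N@3) gives peak 9: d1:9  d2:6  d3:7  d4:7  d5:1  d6:1  d7:0  d8:0.
Shift L→3, O→3, J→5, M→4, N→7.
Schedule K@1, L@3, O@3, J@5, M@4, N@7: d1:4  d2:4  d3:5  d4:3  d5:5  d6:5  d7:3  d8:2 — peak 5.

5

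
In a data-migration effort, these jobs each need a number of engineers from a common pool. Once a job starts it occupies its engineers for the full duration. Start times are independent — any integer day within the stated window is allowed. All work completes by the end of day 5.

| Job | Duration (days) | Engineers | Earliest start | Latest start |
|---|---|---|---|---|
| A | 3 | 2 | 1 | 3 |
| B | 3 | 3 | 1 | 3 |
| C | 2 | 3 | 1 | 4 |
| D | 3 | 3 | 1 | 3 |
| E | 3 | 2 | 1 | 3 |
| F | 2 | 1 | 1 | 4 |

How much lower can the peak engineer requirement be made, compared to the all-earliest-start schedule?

4

Early-start peak: d1:14  d2:14  d3:10  d4:0  d5:0 ⇒ 14.
Leveled (A@1, B@1, C@1, D@3, E@1, F@4): d1:10  d2:10  d3:10  d4:4  d5:4 ⇒ 10.
Reduction 14 − 10 = 4.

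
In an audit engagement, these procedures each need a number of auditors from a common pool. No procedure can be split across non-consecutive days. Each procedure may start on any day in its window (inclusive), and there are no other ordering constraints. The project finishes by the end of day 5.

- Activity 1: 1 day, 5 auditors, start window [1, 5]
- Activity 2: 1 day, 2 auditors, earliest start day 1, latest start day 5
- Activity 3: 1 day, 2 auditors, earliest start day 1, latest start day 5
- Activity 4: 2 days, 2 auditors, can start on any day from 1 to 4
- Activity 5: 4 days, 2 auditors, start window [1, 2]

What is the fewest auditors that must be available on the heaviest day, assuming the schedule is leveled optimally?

Early-start (Activity 1@1, Activity 2@1, Activity 3@1, Activity 4@1, Activity 5@1) gives peak 13: d1:13  d2:4  d3:2  d4:2  d5:0.
Shift Activity 2→2, Activity 3→3, Activity 4→4, Activity 5→2.
Schedule Activity 1@1, Activity 2@2, Activity 3@3, Activity 4@4, Activity 5@2: d1:5  d2:4  d3:4  d4:4  d5:4 — peak 5.
Total auditor-days = 21 over 5 days ⇒ peak ≥ ⌈21/5⌉ = 5, so 5 is optimal.

5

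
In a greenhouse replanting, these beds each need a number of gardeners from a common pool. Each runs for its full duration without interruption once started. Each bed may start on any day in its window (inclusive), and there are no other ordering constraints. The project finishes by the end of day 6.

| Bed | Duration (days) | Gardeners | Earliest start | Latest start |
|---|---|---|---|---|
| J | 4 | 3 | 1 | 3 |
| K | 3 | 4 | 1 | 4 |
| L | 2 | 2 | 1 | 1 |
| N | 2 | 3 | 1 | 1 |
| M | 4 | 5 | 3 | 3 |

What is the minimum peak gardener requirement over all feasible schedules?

12

Schedule J@1, K@1, L@1, N@1, M@3: d1:12  d2:12  d3:12  d4:8  d5:5  d6:5 — peak 12.
No arrangement of the 12 feasible schedules does better.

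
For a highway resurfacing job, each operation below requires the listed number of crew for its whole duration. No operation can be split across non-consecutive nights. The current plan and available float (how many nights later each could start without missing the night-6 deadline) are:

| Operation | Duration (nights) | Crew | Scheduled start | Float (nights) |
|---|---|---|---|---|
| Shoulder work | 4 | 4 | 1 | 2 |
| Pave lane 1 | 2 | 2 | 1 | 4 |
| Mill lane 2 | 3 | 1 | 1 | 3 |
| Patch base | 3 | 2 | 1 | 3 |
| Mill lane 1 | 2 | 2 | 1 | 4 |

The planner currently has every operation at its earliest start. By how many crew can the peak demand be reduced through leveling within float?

5

Early-start peak: n1:11  n2:11  n3:7  n4:4  n5:0  n6:0 ⇒ 11.
Leveled (Shoulder work@1, Pave lane 1@5, Mill lane 2@1, Patch base@4, Mill lane 1@5): n1:5  n2:5  n3:5  n4:6  n5:6  n6:6 ⇒ 6.
Reduction 11 − 6 = 5.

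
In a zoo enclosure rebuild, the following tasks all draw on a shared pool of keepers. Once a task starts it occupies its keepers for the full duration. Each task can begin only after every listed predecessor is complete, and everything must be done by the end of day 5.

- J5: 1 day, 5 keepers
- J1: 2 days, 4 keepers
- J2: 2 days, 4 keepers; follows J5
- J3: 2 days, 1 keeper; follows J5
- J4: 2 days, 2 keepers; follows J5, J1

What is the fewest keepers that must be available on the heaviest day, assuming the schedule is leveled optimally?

Early-start (J5@1, J1@1, J2@2, J3@2, J4@3) gives peak 9: d1:9  d2:9  d3:7  d4:2  d5:0.
Shift J1→2, J2→4, J4→4.
Schedule J5@1, J1@2, J2@4, J3@2, J4@4: d1:5  d2:5  d3:5  d4:6  d5:6 — peak 6.
Total keeper-days = 27 over 5 days ⇒ peak ≥ ⌈27/5⌉ = 6, so 6 is optimal.

6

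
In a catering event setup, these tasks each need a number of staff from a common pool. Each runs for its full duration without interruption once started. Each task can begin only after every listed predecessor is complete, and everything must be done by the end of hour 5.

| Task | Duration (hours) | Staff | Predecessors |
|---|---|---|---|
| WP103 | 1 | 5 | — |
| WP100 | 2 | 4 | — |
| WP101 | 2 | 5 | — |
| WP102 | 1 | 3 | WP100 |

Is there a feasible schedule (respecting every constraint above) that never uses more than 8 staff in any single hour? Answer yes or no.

Schedule WP103@1, WP100@2, WP101@4, WP102@4: h1:5  h2:4  h3:4  h4:8  h5:5 — peak 8 ≤ 8.

yes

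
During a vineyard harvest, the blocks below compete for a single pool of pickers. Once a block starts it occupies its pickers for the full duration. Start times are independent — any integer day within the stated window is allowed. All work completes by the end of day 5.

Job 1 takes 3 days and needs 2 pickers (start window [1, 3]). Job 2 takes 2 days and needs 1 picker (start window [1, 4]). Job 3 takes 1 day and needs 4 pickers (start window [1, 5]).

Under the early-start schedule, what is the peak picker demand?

Early-start schedule: Job 1@1, Job 2@1, Job 3@1.
Load per day: day 1: 7, day 2: 3, day 3: 2, day 4: 0, day 5: 0.
Peak is 7.

7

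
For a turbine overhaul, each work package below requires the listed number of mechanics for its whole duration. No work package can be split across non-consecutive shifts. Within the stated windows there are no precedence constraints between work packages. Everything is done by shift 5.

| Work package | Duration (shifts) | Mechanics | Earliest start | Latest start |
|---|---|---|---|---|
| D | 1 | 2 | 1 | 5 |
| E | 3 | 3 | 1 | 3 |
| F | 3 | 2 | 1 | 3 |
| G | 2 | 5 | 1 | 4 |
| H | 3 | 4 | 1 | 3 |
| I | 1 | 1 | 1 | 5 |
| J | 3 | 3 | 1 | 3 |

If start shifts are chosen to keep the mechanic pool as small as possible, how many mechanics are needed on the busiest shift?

12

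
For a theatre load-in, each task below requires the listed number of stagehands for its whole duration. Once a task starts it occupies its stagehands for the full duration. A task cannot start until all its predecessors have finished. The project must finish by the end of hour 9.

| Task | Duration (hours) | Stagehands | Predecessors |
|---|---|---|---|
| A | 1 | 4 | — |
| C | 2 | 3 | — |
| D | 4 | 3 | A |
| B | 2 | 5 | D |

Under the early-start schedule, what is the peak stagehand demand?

7

Early-start schedule: A@1, C@1, D@2, B@6.
Load per hour: hour 1: 7, hour 2: 6, hour 3: 3, hour 4: 3, hour 5: 3, hour 6: 5, hour 7: 5, hour 8: 0, hour 9: 0.
Peak is 7.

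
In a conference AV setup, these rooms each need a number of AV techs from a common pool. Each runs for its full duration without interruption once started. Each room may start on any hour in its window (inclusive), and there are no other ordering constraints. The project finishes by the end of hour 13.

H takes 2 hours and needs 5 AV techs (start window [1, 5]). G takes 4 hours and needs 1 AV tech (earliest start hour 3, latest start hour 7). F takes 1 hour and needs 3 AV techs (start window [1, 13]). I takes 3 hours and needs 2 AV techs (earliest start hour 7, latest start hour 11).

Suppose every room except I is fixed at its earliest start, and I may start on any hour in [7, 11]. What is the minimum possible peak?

8

I@7: h1:8  h2:5  h3:1  h4:1  h5:1  h6:1  h7:2  h8:2  h9:2  h10:0  h11:0  h12:0  h13:0 → peak 8
I@8: h1:8  h2:5  h3:1  h4:1  h5:1  h6:1  h7:0  h8:2  h9:2  h10:2  h11:0  h12:0  h13:0 → peak 8
I@9: h1:8  h2:5  h3:1  h4:1  h5:1  h6:1  h7:0  h8:0  h9:2  h10:2  h11:2  h12:0  h13:0 → peak 8
I@10: h1:8  h2:5  h3:1  h4:1  h5:1  h6:1  h7:0  h8:0  h9:0  h10:2  h11:2  h12:2  h13:0 → peak 8
I@11: h1:8  h2:5  h3:1  h4:1  h5:1  h6:1  h7:0  h8:0  h9:0  h10:0  h11:2  h12:2  h13:2 → peak 8
Best is I@7, peak 8.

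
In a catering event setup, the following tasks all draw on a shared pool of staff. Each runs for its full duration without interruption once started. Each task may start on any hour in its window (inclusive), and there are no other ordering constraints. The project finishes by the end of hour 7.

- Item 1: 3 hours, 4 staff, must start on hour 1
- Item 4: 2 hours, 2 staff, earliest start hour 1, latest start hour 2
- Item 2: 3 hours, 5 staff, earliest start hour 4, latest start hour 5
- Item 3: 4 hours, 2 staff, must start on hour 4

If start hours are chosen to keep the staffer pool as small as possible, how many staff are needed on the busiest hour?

7

Schedule Item 1@1, Item 4@1, Item 2@4, Item 3@4: h1:6  h2:6  h3:4  h4:7  h5:7  h6:7  h7:2 — peak 7.
No arrangement of the 4 feasible schedules does better.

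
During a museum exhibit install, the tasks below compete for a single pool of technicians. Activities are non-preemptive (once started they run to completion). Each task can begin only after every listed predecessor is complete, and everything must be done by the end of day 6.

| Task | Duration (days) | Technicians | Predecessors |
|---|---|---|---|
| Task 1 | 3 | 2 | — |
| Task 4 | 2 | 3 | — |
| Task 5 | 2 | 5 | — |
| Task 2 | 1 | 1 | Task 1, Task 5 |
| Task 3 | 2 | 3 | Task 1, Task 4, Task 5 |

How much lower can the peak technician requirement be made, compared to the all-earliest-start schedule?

3

Early-start peak: d1:10  d2:10  d3:2  d4:4  d5:3  d6:0 ⇒ 10.
Leveled (Task 1@1, Task 4@1, Task 5@3, Task 2@5, Task 3@5): d1:5  d2:5  d3:7  d4:5  d5:4  d6:3 ⇒ 7.
Reduction 10 − 7 = 3.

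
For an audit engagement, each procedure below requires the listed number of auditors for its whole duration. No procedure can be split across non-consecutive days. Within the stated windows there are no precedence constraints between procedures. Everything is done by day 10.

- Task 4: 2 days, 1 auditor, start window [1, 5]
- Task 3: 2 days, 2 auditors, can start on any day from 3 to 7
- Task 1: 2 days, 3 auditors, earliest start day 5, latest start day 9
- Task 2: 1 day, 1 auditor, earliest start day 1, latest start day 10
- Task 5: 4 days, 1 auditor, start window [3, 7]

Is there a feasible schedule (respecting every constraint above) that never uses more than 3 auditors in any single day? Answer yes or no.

yes

Schedule Task 4@1, Task 3@3, Task 1@5, Task 2@1, Task 5@7: d1:2  d2:1  d3:2  d4:2  d5:3  d6:3  d7:1  d8:1  d9:1  d10:1 — peak 3 ≤ 3.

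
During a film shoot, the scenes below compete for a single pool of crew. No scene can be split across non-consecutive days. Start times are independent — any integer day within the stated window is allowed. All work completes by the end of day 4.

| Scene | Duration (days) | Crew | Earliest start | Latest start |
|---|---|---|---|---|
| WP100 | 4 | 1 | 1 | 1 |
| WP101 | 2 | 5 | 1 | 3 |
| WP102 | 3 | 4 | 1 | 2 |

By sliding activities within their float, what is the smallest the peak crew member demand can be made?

10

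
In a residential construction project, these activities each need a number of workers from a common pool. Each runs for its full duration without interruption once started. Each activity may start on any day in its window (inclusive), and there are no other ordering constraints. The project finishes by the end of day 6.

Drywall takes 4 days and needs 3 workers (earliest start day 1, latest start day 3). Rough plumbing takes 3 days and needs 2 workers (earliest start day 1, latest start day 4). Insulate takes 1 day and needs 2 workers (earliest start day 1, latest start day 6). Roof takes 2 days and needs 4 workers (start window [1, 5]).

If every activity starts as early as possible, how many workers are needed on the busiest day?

Early-start schedule: Drywall@1, Rough plumbing@1, Insulate@1, Roof@1.
Load per day: day 1: 11, day 2: 9, day 3: 5, day 4: 3, day 5: 0, day 6: 0.
Peak is 11.

11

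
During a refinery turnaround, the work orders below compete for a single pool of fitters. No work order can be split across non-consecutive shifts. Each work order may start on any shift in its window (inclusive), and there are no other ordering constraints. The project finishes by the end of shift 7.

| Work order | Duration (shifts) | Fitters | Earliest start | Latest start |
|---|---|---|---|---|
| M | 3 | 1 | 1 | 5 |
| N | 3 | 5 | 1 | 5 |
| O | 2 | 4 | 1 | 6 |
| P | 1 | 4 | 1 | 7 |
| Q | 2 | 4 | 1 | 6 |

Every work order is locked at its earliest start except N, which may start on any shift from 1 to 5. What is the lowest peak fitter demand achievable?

N@1: s1:18  s2:14  s3:6  s4:0  s5:0  s6:0  s7:0 → peak 18
N@2: s1:13  s2:14  s3:6  s4:5  s5:0  s6:0  s7:0 → peak 14
N@3: s1:13  s2:9  s3:6  s4:5  s5:5  s6:0  s7:0 → peak 13
N@4: s1:13  s2:9  s3:1  s4:5  s5:5  s6:5  s7:0 → peak 13
N@5: s1:13  s2:9  s3:1  s4:0  s5:5  s6:5  s7:5 → peak 13
Best is N@3, peak 13.

13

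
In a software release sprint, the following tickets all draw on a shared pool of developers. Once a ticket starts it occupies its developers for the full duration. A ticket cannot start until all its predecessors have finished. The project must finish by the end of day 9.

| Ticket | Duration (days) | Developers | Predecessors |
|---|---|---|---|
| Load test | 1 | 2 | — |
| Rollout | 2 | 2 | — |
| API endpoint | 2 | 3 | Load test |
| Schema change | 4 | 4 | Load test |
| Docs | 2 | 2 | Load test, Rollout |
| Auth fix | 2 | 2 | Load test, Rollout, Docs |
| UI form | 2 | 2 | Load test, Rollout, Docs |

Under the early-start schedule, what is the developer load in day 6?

At early start, day 6 has: Auth fix, UI form.
Demand: 2 + 2 = 4.

4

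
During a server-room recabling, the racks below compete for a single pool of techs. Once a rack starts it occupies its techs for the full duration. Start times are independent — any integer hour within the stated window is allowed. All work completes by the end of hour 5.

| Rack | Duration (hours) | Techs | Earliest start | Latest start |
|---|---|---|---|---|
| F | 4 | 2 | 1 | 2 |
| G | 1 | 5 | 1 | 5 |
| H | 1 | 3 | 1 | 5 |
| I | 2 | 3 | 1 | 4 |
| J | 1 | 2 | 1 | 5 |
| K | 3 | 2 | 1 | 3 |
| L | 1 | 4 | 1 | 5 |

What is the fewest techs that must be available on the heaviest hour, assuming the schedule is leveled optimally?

Early-start (F@1, G@1, H@1, I@1, J@1, K@1, L@1) gives peak 21: h1:21  h2:7  h3:4  h4:2  h5:0.
Shift H→2, I→3, J→2, K→3, L→5.
Schedule F@1, G@1, H@2, I@3, J@2, K@3, L@5: h1:7  h2:7  h3:7  h4:7  h5:6 — peak 7.
Total tech-hours = 34 over 5 hours ⇒ peak ≥ ⌈34/5⌉ = 7, so 7 is optimal.

7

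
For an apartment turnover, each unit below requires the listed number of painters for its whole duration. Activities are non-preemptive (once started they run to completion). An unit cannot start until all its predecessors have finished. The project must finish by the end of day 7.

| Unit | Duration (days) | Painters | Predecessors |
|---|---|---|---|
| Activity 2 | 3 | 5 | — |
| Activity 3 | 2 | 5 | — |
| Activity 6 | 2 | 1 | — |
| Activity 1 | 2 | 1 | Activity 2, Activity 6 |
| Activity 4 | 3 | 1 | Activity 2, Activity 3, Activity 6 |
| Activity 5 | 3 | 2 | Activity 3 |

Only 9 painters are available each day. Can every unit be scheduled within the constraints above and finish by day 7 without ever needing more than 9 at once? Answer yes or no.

no

The minimum achievable peak is 10; 9 < 10, so no feasible schedule stays within the cap.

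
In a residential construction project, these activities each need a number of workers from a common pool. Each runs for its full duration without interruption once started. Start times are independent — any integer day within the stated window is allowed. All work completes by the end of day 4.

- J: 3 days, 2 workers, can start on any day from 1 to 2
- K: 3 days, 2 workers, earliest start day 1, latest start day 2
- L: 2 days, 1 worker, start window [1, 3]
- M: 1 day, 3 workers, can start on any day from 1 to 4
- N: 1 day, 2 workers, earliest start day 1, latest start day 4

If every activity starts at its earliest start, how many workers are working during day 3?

4

At early start, day 3 has: J, K.
Demand: 2 + 2 = 4.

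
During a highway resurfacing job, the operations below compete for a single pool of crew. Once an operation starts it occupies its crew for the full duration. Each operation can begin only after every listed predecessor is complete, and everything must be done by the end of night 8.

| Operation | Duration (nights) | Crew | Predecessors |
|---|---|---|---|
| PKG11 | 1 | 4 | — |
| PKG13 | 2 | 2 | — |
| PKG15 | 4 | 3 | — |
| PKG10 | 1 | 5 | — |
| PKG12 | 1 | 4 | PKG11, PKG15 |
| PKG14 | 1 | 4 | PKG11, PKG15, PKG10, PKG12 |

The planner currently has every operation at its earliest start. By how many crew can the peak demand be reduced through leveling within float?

9

Early-start peak: n1:14  n2:5  n3:3  n4:3  n5:4  n6:4  n7:0  n8:0 ⇒ 14.
Leveled (PKG11@1, PKG13@2, PKG15@2, PKG10@6, PKG12@7, PKG14@8): n1:4  n2:5  n3:5  n4:3  n5:3  n6:5  n7:4  n8:4 ⇒ 5.
Reduction 14 − 5 = 9.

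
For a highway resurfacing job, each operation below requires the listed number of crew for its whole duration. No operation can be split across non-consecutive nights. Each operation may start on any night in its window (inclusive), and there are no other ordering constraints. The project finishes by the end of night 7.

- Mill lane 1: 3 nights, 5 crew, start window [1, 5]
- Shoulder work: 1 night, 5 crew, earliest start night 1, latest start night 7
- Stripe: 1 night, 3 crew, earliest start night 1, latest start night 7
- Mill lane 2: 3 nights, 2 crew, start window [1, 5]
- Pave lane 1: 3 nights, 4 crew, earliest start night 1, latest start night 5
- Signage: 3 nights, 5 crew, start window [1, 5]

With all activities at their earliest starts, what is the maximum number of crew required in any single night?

24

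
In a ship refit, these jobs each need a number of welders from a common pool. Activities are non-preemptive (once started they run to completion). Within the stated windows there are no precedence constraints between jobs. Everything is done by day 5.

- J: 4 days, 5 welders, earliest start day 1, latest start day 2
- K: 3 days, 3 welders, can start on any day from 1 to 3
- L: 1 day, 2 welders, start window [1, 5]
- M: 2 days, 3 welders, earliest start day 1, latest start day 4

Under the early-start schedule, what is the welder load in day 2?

11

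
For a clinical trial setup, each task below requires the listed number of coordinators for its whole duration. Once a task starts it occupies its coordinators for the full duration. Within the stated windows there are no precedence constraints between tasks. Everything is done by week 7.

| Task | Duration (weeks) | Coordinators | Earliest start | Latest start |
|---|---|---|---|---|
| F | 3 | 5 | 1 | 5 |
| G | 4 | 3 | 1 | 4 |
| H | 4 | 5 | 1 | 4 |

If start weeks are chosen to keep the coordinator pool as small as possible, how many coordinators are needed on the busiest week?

Early-start (F@1, G@1, H@1) gives peak 13: w1:13  w2:13  w3:13  w4:8  w5:0  w6:0  w7:0.
Shift H→4.
Schedule F@1, G@1, H@4: w1:8  w2:8  w3:8  w4:8  w5:5  w6:5  w7:5 — peak 8.

8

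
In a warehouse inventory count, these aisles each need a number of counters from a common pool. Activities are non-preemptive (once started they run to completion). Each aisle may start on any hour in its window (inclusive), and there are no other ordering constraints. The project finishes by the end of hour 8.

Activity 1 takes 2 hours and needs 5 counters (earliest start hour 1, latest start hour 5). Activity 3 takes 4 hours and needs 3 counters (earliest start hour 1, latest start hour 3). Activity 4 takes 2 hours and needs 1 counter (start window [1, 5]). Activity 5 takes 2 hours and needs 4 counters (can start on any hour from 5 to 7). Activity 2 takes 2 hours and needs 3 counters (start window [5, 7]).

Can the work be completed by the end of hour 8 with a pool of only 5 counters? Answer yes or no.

no

The minimum achievable peak is 6; 5 < 6, so no feasible schedule stays within the cap.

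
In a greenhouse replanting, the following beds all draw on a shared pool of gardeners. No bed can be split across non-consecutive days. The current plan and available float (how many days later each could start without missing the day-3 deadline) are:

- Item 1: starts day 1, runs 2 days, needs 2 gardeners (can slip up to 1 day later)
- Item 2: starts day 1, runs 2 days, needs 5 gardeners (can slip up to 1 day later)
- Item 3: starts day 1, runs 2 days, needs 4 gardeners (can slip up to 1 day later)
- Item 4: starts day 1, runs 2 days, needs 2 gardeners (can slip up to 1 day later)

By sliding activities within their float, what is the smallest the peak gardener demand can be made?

13

Schedule Item 1@1, Item 2@1, Item 3@1, Item 4@1: d1:13  d2:13  d3:0 — peak 13.
No arrangement of the 16 feasible schedules does better.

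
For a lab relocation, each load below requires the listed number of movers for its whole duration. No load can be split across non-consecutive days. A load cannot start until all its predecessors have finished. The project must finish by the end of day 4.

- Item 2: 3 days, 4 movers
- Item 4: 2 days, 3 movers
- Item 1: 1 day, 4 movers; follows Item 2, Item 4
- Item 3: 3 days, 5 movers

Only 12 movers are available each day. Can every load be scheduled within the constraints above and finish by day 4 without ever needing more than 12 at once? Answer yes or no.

yes

Schedule Item 2@1, Item 4@1, Item 1@4, Item 3@1: d1:12  d2:12  d3:9  d4:4 — peak 12 ≤ 12.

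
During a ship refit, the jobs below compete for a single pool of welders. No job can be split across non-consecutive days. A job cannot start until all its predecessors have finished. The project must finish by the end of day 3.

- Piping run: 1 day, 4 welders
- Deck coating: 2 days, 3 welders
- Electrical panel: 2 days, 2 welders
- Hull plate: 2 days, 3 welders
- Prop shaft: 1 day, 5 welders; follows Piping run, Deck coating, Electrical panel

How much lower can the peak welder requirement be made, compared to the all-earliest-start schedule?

3

Early-start peak: d1:12  d2:8  d3:5 ⇒ 12.
Leveled (Piping run@1, Deck coating@1, Electrical panel@1, Hull plate@2, Prop shaft@3): d1:9  d2:8  d3:8 ⇒ 9.
Reduction 12 − 9 = 3.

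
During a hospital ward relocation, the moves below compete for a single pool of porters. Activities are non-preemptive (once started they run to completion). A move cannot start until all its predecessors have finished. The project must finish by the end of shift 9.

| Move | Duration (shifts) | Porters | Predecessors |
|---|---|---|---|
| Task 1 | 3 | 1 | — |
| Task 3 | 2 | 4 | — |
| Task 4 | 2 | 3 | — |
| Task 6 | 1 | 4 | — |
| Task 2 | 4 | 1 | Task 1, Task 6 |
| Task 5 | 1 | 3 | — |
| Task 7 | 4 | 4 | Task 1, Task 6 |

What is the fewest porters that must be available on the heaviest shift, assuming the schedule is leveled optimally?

6

Early-start (Task 1@1, Task 3@1, Task 4@1, Task 6@1, Task 2@4, Task 5@1, Task 7@4) gives peak 15: s1:15  s2:8  s3:1  s4:5  s5:5  s6:5  s7:5  s8:0  s9:0.
Shift Task 4→3, Task 6→5, Task 2→6, Task 5→4, Task 7→6.
Schedule Task 1@1, Task 3@1, Task 4@3, Task 6@5, Task 2@6, Task 5@4, Task 7@6: s1:5  s2:5  s3:4  s4:6  s5:4  s6:5  s7:5  s8:5  s9:5 — peak 6.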